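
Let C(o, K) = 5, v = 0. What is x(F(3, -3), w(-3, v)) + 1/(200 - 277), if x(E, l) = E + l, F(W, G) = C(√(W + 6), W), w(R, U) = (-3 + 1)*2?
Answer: 76/77 ≈ 0.98701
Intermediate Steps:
w(R, U) = -4 (w(R, U) = -2*2 = -4)
F(W, G) = 5
x(F(3, -3), w(-3, v)) + 1/(200 - 277) = (5 - 4) + 1/(200 - 277) = 1 + 1/(-77) = 1 - 1/77 = 76/77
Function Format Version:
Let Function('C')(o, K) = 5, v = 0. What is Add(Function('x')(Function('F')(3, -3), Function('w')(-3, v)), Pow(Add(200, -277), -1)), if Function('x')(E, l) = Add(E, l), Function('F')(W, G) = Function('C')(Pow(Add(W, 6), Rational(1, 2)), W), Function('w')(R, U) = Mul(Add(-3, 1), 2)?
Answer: Rational(76, 77) ≈ 0.98701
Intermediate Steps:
Function('w')(R, U) = -4 (Function('w')(R, U) = Mul(-2, 2) = -4)
Function('F')(W, G) = 5
Add(Function('x')(Function('F')(3, -3), Function('w')(-3, v)), Pow(Add(200, -277), -1)) = Add(Add(5, -4), Pow(Add(200, -277), -1)) = Add(1, Pow(-77, -1)) = Add(1, Rational(-1, 77)) = Rational(76, 77)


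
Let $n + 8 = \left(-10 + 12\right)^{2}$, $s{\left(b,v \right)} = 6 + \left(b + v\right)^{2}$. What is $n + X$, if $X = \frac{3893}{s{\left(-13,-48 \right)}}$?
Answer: $- \frac{11015}{3727} \approx -2.9555$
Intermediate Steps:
$n = -4$ ($n = -8 + \left(-10 + 12\right)^{2} = -8 + 2^{2} = -8 + 4 = -4$)
$X = \frac{3893}{3727}$ ($X = \frac{3893}{6 + \left(-13 - 48\right)^{2}} = \frac{3893}{6 + \left(-61\right)^{2}} = \frac{3893}{6 + 3721} = \frac{3893}{3727} \approx 1.0445$)
$n + X = -4 + \frac{3893}{3727} = - \frac{11015}{3727}$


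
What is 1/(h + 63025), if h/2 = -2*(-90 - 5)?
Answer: 1/63405 ≈ 1.5772e-5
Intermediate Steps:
h = 380 (h = 2*(-2*(-90 - 5)) = 2*(-2*(-95)) = 2*190 = 380)
1/(h + 63025) = 1/(380 + 63025) = 1/63405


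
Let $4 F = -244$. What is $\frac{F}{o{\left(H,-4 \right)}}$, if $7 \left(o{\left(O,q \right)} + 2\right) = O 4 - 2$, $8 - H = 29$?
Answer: $\frac{427}{100} \approx 4.27$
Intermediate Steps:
$H = -21$ ($H = 8 - 29 = -21$)
$o{\left(O,q \right)} = - \frac{16}{7} + \frac{4 O}{7}$ ($o{\left(O,q \right)} = -2 + \frac{O 4 - 2}{7} = -2 + \frac{4 O - 2}{7} = -2 + \frac{-2 + 4 O}{7} = -2 + \left(- \frac{2}{7} + \frac{4 O}{7}\right) = - \frac{16}{7} + \frac{4 O}{7}$)
$F = -61$ ($F = \frac{1}{4} \left(-244\right) = -61$)
$\frac{F}{o{\left(H,-4 \right)}} = - \frac{61}{- \frac{16}{7} + \frac{4}{7} \left(-21\right)} = - \frac{61}{- \frac{16}{7} - 12} = - \frac{61}{- \frac{100}{7}} = \left(-61\right) \left(- \frac{7}{100}\right) = \frac{427}{100}$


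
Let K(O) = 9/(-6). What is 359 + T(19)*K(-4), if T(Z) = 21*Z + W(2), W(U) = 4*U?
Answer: -503/2 ≈ -251.50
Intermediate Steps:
K(O) = -3/2 (K(O) = 9*(-1/6) = -3/2)
T(Z) = 8 + 21*Z (T(Z) = 21*Z + 4*2 = 21*Z + 8 = 8 + 21*Z)
359 + T(19)*K(-4) = 359 + (8 + 21*19)*(-3/2) = 359 + (8 + 399)*(-3/2) = 359 + 407*(-3/2) = 359 - 1221/2 = -503/2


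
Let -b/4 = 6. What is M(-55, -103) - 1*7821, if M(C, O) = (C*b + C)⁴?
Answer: 2560720042804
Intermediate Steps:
b = -24 (b = -4*6 = -24)
M(C, O) = 279841*C⁴ (M(C, O) = (C*(-24) + C)⁴ = (-24*C + C)⁴ = (-23*C)⁴ = 279841*C⁴)
M(-55, -103) - 1*7821 = 279841*(-55)⁴ - 1*7821 = 279841*9150625 - 7821 = 2560720050625 - 7821 = 2560720042804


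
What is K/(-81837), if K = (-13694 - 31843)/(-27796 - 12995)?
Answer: -15179/1112737689 ≈ -1.3641e-5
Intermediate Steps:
K = 15179/13597 (K = -45537/(-40791) = -45537*(-1/40791) = 15179/13597 ≈ 1.1163)
K/(-81837) = (15179/13597)/(-81837) = (15179/13597)*(-1/81837) = -15179/1112737689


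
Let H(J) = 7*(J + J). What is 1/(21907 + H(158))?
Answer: 1/24119 ≈ 4.1461e-5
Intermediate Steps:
H(J) = 14*J (H(J) = 7*(2*J) = 14*J)
1/(21907 + H(158)) = 1/(21907 + 14*158) = 1/(21907 + 2212) = 1/24119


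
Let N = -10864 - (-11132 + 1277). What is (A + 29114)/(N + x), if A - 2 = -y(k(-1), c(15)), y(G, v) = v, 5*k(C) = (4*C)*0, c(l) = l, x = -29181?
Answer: -29101/30190 ≈ -0.96393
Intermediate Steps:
k(C) = 0 (k(C) = ((4*C)*0)/5 = (⅕)*0 = 0)
A = -13 (A = 2 - 1*15 = 2 - 15 = -13)
N = -1009 (N = -10864 - 1*(-9855) = -10864 + 9855 = -1009)
(A + 29114)/(N + x) = (-13 + 29114)/(-1009 - 29181) = 29101/(-30190) = 29101*(-1/30190) = -29101/30190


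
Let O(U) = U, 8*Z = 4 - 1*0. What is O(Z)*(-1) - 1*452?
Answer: -905/2 ≈ -452.50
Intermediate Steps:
Z = ½ (Z = (4 - 1*0)/8 = (4 + 0)/8 = (⅛)*4 = ½ ≈ 0.50000)
O(Z)*(-1) - 1*452 = (½)*(-1) - 1*452 = -½ - 452 = -905/2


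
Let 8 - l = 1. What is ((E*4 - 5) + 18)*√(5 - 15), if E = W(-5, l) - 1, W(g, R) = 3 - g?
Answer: 41*I*√10 ≈ 129.65*I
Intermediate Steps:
l = 7 (l = 8 - 1*1 = 8 - 1 = 7)
E = 7 (E = (3 - 1*(-5)) - 1 = (3 + 5) - 1 = 8 - 1 = 7)
((E*4 - 5) + 18)*√(5 - 15) = ((7*4 - 5) + 18)*√(5 - 15) = ((28 - 5) + 18)*√(-10) = (23 + 18)*(I*√10) = 41*(I*√10) = 41*I*√10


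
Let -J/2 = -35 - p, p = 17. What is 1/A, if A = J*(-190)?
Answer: -1/19760 ≈ -5.0607e-5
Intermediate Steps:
J = 104 (J = -2*(-35 - 1*17) = -2*(-35 - 17) = -2*(-52) = 104)
A = -19760 (A = 104*(-190) = -19760)
1/A = 1/(-19760) = -1/19760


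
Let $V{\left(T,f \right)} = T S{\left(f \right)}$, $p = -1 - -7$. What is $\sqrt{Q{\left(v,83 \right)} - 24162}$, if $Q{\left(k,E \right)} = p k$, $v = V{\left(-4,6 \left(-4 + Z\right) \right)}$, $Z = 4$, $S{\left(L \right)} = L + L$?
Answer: $i \sqrt{24162} \approx 155.44 i$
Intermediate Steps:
$S{\left(L \right)} = 2 L$
$p = 6$ ($p = -1 + 7 = 6$)
$V{\left(T,f \right)} = 2 T f$ ($V{\left(T,f \right)} = T 2 f = 2 T f$)
$v = 0$ ($v = 2 \left(-4\right) 6 \left(-4 + 4\right) = 2 \left(-4\right) 6 \cdot 0 = 2 \left(-4\right) 0 = 0$)
$Q{\left(k,E \right)} = 6 k$
$\sqrt{Q{\left(v,83 \right)} - 24162} = \sqrt{6 \cdot 0 - 24162} = \sqrt{0 - 24162} = \sqrt{-24162} = i \sqrt{24162}$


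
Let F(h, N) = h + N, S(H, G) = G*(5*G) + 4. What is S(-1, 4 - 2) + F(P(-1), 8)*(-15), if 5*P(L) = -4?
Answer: -84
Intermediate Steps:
P(L) = -⅘ (P(L) = (⅕)*(-4) = -⅘)
S(H, G) = 4 + 5*G² (S(H, G) = 5*G² + 4 = 4 + 5*G²)
F(h, N) = N + h
S(-1, 4 - 2) + F(P(-1), 8)*(-15) = (4 + 5*(4 - 2)²) + (8 - ⅘)*(-15) = (4 + 5*2²) + (36/5)*(-15) = (4 + 5*4) - 108 = (4 + 20) - 108 = 24 - 108 = -84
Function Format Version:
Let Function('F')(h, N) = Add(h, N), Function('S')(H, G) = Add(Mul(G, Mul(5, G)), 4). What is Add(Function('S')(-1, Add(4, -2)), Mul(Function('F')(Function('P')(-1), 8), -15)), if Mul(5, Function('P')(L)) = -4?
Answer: -84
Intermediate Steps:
Function('P')(L) = Rational(-4, 5) (Function('P')(L) = Mul(Rational(1, 5), -4) = Rational(-4, 5))
Function('S')(H, G) = Add(4, Mul(5, Pow(G, 2))) (Function('S')(H, G) = Add(Mul(5, Pow(G, 2)), 4) = Add(4, Mul(5, Pow(G, 2))))
Function('F')(h, N) = Add(N, h)
Add(Function('S')(-1, Add(4, -2)), Mul(Function('F')(Function('P')(-1), 8), -15)) = Add(Add(4, Mul(5, Pow(Add(4, -2), 2))), Mul(Add(8, Rational(-4, 5)), -15)) = Add(Add(4, Mul(5, Pow(2, 2))), Mul(Rational(36, 5), -15)) = Add(Add(4, Mul(5, 4)), -108) = Add(Add(4, 20), -108) = Add(24, -108) = -84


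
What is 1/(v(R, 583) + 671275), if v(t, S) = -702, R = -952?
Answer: 1/670573 ≈ 1.4913e-6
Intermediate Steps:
1/(v(R, 583) + 671275) = 1/(-702 + 671275) = 1/670573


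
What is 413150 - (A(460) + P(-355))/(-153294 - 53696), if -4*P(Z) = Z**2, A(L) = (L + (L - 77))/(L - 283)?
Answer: 20182221331649/48849640 ≈ 4.1315e+5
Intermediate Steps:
A(L) = (-77 + 2*L)/(-283 + L) (A(L) = (L + (-77 + L))/(-283 + L) = (-77 + 2*L)/(-283 + L))
P(Z) = -Z**2/4
413150 - (A(460) + P(-355))/(-153294 - 53696) = 413150 - ((-77 + 2*460)/(-283 + 460) - 1/4*(-355)**2)/(-153294 - 53696) = 413150 - ((-77 + 920)/177 - 1/4*126025)/(-206990) = 413150 - ((1/177)*843 - 126025/4)*(-1)/206990 = 413150 - (281/59 - 126025/4)*(-1)/206990 = 413150 - (-7434351)*(-1)/(236*206990) = 413150 - 1*7434351/48849640 = 413150 - 7434351/48849640 = 20182221331649/48849640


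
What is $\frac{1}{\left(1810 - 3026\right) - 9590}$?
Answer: $- \frac{1}{10806} \approx -9.2541 \cdot 10^{-5}$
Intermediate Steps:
$\frac{1}{\left(1810 - 3026\right) - 9590} = \frac{1}{-1216 - 9590} = \frac{1}{-10806} = - \frac{1}{10806}$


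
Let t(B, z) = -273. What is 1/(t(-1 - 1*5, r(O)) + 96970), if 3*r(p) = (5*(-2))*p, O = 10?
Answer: 1/96697 ≈ 1.0342e-5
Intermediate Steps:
r(p) = -10*p/3 (r(p) = ((5*(-2))*p)/3 = (-10*p)/3 = -10*p/3)
1/(t(-1 - 1*5, r(O)) + 96970) = 1/(-273 + 96970) = 1/96697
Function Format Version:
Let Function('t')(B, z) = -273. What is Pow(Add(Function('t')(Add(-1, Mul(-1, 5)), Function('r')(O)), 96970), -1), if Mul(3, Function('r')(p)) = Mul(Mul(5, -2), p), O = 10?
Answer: Rational(1, 96697) ≈ 1.0342e-5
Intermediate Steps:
Function('r')(p) = Mul(Rational(-10, 3), p) (Function('r')(p) = Mul(Rational(1, 3), Mul(Mul(5, -2), p)) = Mul(Rational(1, 3), Mul(-10, p)) = Mul(Rational(-10, 3), p))
Pow(Add(Function('t')(Add(-1, Mul(-1, 5)), Function('r')(O)), 96970), -1) = Pow(Add(-273, 96970), -1) = Pow(96697, -1) = Rational(1, 96697)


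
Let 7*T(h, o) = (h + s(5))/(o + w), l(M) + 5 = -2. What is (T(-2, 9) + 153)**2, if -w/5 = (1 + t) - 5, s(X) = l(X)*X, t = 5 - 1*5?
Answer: 962364484/41209 ≈ 23353.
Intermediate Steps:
t = 0 (t = 5 - 5 = 0)
l(M) = -7 (l(M) = -5 - 2 = -7)
s(X) = -7*X
w = 20 (w = -5*((1 + 0) - 5) = -5*(1 - 5) = -5*(-4) = 20)
T(h, o) = (-35 + h)/(7*(20 + o)) (T(h, o) = ((h - 7*5)/(o + 20))/7 = ((h - 35)/(20 + o))/7 = ((-35 + h)/(20 + o))/7 = (-35 + h)/(7*(20 + o)))
(T(-2, 9) + 153)**2 = ((-35 - 2)/(7*(20 + 9)) + 153)**2 = ((1/7)*(-37)/29 + 153)**2 = ((1/7)*(1/29)*(-37) + 153)**2 = (-37/203 + 153)**2 = (31022/203)**2 = 962364484/41209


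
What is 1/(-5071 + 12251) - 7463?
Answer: -53584339/7180 ≈ -7463.0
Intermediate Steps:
1/(-5071 + 12251) - 7463 = 1/7180 - 7463 = -53584339/7180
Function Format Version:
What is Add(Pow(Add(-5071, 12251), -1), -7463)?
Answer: Rational(-53584339, 7180) ≈ -7463.0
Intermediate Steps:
Add(Pow(Add(-5071, 12251), -1), -7463) = Add(Pow(7180, -1), -7463) = Add(Rational(1, 7180), -7463) = Rational(-53584339, 7180)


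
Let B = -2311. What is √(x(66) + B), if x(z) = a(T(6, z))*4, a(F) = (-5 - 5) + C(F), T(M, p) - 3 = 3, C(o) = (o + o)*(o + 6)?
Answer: 5*I*√71 ≈ 42.131*I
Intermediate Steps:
C(o) = 2*o*(6 + o) (C(o) = (2*o)*(6 + o) = 2*o*(6 + o))
T(M, p) = 6 (T(M, p) = 3 + 3 = 6)
a(F) = -10 + 2*F*(6 + F) (a(F) = (-5 - 5) + 2*F*(6 + F) = -10 + 2*F*(6 + F))
x(z) = 536 (x(z) = (-10 + 2*6*(6 + 6))*4 = (-10 + 2*6*12)*4 = (-10 + 144)*4 = 134*4 = 536)
√(x(66) + B) = √(536 - 2311) = √(-1775) = 5*I*√71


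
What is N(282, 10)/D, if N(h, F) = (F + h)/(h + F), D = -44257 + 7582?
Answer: -1/36675 ≈ -2.7267e-5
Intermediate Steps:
D = -36675
N(h, F) = 1 (N(h, F) = (F + h)/(F + h) = 1)
N(282, 10)/D = 1/(-36675) = 1*(-1/36675) = -1/36675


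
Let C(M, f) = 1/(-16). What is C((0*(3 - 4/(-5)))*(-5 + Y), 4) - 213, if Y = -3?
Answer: -3409/16 ≈ -213.06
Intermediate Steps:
C(M, f) = -1/16
C((0*(3 - 4/(-5)))*(-5 + Y), 4) - 213 = -1/16 - 213 = -3409/16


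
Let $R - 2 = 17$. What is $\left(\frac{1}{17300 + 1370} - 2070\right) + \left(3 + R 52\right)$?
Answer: $- \frac{20144929}{18670} \approx -1079.0$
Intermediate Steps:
$R = 19$ ($R = 2 + 17 = 19$)
$\left(\frac{1}{17300 + 1370} - 2070\right) + \left(3 + R 52\right) = \left(\frac{1}{17300 + 1370} - 2070\right) + \left(3 + 19 \cdot 52\right) = \left(\frac{1}{18670} - 2070\right) + \left(3 + 988\right) = \left(\frac{1}{18670} - 2070\right) + 991 = - \frac{38646899}{18670} + 991 = - \frac{20144929}{18670}$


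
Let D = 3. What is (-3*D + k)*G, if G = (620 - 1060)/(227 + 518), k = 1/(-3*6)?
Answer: 7172/1341 ≈ 5.3483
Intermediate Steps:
k = -1/18 (k = 1/(-18) = -1/18 ≈ -0.055556)
G = -88/149 (G = -440/745 = -440*1/745 = -88/149 ≈ -0.59060)
(-3*D + k)*G = (-3*3 - 1/18)*(-88/149) = (-9 - 1/18)*(-88/149) = -163/18*(-88/149) = 7172/1341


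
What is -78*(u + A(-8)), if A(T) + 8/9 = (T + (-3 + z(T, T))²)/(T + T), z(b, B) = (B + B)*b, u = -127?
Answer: 2066597/24 ≈ 86108.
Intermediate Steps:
z(b, B) = 2*B*b (z(b, B) = (2*B)*b = 2*B*b)
A(T) = -8/9 + (T + (-3 + 2*T²)²)/(2*T) (A(T) = -8/9 + (T + (-3 + 2*T*T)²)/(T + T) = -8/9 + (T + (-3 + 2*T²)²)/((2*T)) = -8/9 + (T + (-3 + 2*T²)²)*(1/(2*T)) = -8/9 + (T + (-3 + 2*T²)²)/(2*T))
-78*(u + A(-8)) = -78*(-127 + (-7/18 + (½)*(-3 + 2*(-8)²)²/(-8))) = -78*(-127 + (-7/18 + (½)*(-⅛)*(-3 + 2*64)²)) = -78*(-127 + (-7/18 + (½)*(-⅛)*(-3 + 128)²)) = -78*(-127 + (-7/18 + (½)*(-⅛)*125²)) = -78*(-127 + (-7/18 + (½)*(-⅛)*15625)) = -78*(-127 + (-7/18 - 15625/16)) = -78*(-127 - 140681/144) = -78*(-158969/144) = 2066597/24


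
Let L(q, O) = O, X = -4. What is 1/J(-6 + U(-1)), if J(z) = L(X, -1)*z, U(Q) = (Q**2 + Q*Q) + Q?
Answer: 1/5 ≈ 0.20000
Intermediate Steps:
U(Q) = Q + 2*Q**2 (U(Q) = (Q**2 + Q**2) + Q = 2*Q**2 + Q = Q + 2*Q**2)
J(z) = -z
1/J(-6 + U(-1)) = 1/(-(-6 - (1 + 2*(-1)))) = 1/(-(-6 - (1 - 2))) = 1/(-(-6 - 1*(-1))) = 1/(-(-6 + 1)) = 1/(-1*(-5)) = 1/5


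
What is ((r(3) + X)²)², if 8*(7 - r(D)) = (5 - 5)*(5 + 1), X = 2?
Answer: 6561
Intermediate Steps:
r(D) = 7 (r(D) = 7 - (5 - 5)*(5 + 1)/8 = 7 - 0*6 = 7 - ⅛*0 = 7 + 0 = 7)
((r(3) + X)²)² = ((7 + 2)²)² = (9²)² = 81² = 6561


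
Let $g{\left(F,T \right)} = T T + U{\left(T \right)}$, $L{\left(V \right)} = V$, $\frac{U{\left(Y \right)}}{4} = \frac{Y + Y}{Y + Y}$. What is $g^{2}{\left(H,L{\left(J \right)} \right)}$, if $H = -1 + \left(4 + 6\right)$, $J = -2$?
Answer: $64$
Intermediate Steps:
$U{\left(Y \right)} = 4$ ($U{\left(Y \right)} = 4 \frac{Y + Y}{Y + Y} = 4 \frac{2 Y}{2 Y} = 4 \cdot 2 Y \frac{1}{2 Y} = 4 \cdot 1 = 4$)
$H = 9$ ($H = -1 + 10 = 9$)
$g{\left(F,T \right)} = 4 + T^{2}$ ($g{\left(F,T \right)} = T T + 4 = T^{2} + 4 = 4 + T^{2}$)
$g^{2}{\left(H,L{\left(J \right)} \right)} = \left(4 + \left(-2\right)^{2}\right)^{2} = \left(4 + 4\right)^{2} = 8^{2} = 64$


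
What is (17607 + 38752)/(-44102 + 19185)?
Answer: -56359/24917 ≈ -2.2619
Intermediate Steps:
(17607 + 38752)/(-44102 + 19185) = 56359/(-24917) = 56359*(-1/24917) = -56359/24917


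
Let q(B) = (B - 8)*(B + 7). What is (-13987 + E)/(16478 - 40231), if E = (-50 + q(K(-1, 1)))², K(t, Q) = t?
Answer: 3171/23753 ≈ 0.13350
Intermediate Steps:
q(B) = (-8 + B)*(7 + B)
E = 10816 (E = (-50 + (-56 + (-1)² - 1*(-1)))² = (-50 + (-56 + 1 + 1))² = (-50 - 54)² = (-104)² = 10816)
(-13987 + E)/(16478 - 40231) = (-13987 + 10816)/(16478 - 40231) = -3171/(-23753) = -3171*(-1/23753) = 3171/23753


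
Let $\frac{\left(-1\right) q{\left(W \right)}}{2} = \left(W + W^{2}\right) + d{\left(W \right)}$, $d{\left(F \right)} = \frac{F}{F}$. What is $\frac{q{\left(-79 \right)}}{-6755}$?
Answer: $\frac{12326}{6755} \approx 1.8247$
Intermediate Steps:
$d{\left(F \right)} = 1$
$q{\left(W \right)} = -2 - 2 W - 2 W^{2}$ ($q{\left(W \right)} = - 2 \left(\left(W + W^{2}\right) + 1\right) = - 2 \left(1 + W + W^{2}\right) = -2 - 2 W - 2 W^{2}$)
$\frac{q{\left(-79 \right)}}{-6755} = \frac{-2 - -158 - 2 \left(-79\right)^{2}}{-6755} = \left(-2 + 158 - 12482\right) \left(- \frac{1}{6755}\right) = \left(-12326\right) \left(- \frac{1}{6755}\right) = \frac{12326}{6755}$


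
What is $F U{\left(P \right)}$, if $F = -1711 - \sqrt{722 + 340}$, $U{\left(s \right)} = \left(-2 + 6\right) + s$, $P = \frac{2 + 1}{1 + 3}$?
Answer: $- \frac{32509}{4} - \frac{57 \sqrt{118}}{4} \approx -8282.0$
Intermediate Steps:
$P = \frac{3}{4} \approx 0.75$
$U{\left(s \right)} = 4 + s$
$F = -1711 - 3 \sqrt{118}$ ($F = -1711 - \sqrt{1062} = -1711 - 3 \sqrt{118} \approx -1743.6$)
$F U{\left(P \right)} = \left(-1711 - 3 \sqrt{118}\right) \left(4 + \frac{3}{4}\right) = \left(-1711 - 3 \sqrt{118}\right) \frac{19}{4} = - \frac{32509}{4} - \frac{57 \sqrt{118}}{4}$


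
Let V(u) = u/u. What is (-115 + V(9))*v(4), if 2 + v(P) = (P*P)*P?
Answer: -7068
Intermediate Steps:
V(u) = 1
v(P) = -2 + P³ (v(P) = -2 + (P*P)*P = -2 + P²*P = -2 + P³)
(-115 + V(9))*v(4) = (-115 + 1)*(-2 + 4³) = -114*(-2 + 64) = -114*62 = -7068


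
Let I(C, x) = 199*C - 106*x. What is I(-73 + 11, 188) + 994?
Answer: -31272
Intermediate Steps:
I(C, x) = -106*x + 199*C
I(-73 + 11, 188) + 994 = (-106*188 + 199*(-73 + 11)) + 994 = (-19928 + 199*(-62)) + 994 = (-19928 - 12338) + 994 = -32266 + 994 = -31272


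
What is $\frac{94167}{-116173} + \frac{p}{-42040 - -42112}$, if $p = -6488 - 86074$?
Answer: $- \frac{1793330875}{1394076} \approx -1286.4$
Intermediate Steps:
$p = -92562$
$\frac{94167}{-116173} + \frac{p}{-42040 - -42112} = \frac{94167}{-116173} - \frac{92562}{-42040 - -42112} = 94167 \left(- \frac{1}{116173}\right) - \frac{92562}{-42040 + 42112} = - \frac{94167}{116173} - \frac{92562}{72} = - \frac{94167}{116173} - \frac{15427}{12} = - \frac{1793330875}{1394076}$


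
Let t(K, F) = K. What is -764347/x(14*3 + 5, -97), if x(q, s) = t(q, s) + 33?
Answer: -764347/80 ≈ -9554.3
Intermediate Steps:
x(q, s) = 33 + q (x(q, s) = q + 33 = 33 + q)
-764347/x(14*3 + 5, -97) = -764347/(33 + (14*3 + 5)) = -764347/(33 + (42 + 5)) = -764347/(33 + 47) = -764347/80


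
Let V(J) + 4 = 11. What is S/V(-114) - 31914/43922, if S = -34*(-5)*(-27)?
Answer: -100912689/153727 ≈ -656.44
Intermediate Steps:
V(J) = 7 (V(J) = -4 + 11 = 7)
S = -4590 (S = 170*(-27) = -4590)
S/V(-114) - 31914/43922 = -4590/7 - 31914/43922 = -4590*⅐ - 31914*1/43922 = -4590/7 - 15957/21961 = -100912689/153727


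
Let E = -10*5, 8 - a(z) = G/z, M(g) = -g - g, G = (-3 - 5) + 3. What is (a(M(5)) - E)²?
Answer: 13225/4 ≈ 3306.3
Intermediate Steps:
G = -5 (G = -8 + 3 = -5)
M(g) = -2*g
a(z) = 8 + 5/z (a(z) = 8 - (-5)/z = 8 + 5/z)
E = -50
(a(M(5)) - E)² = ((8 + 5/((-2*5))) - 1*(-50))² = ((8 + 5/(-10)) + 50)² = ((8 + 5*(-⅒)) + 50)² = ((8 - ½) + 50)² = (15/2 + 50)² = (115/2)² = 13225/4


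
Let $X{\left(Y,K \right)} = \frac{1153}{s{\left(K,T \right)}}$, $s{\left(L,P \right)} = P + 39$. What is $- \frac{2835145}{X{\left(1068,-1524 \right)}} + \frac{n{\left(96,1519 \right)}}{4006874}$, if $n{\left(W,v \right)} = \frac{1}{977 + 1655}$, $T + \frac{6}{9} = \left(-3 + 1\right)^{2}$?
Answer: $- \frac{3797262032927513261}{36478933500912} \approx -1.0409 \cdot 10^{5}$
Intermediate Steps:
$T = \frac{10}{3}$ ($T = - \frac{2}{3} + \left(-3 + 1\right)^{2} = - \frac{2}{3} + \left(-2\right)^{2} = - \frac{2}{3} + 4 = \frac{10}{3} \approx 3.3333$)
$s{\left(L,P \right)} = 39 + P$
$n{\left(W,v \right)} = \frac{1}{2632}$
$X{\left(Y,K \right)} = \frac{3459}{127}$ ($X{\left(Y,K \right)} = \frac{1153}{39 + \frac{10}{3}} = \frac{1153}{\frac{127}{3}} = 1153 \cdot \frac{3}{127} = \frac{3459}{127}$)
$- \frac{2835145}{X{\left(1068,-1524 \right)}} + \frac{n{\left(96,1519 \right)}}{4006874} = - \frac{2835145}{\frac{3459}{127}} + \frac{1}{2632 \cdot 4006874} = \left(-2835145\right) \frac{127}{3459} + \frac{1}{2632} \cdot \frac{1}{4006874} = - \frac{360063415}{3459} + \frac{1}{10546092368} = - \frac{3797262032927513261}{36478933500912}$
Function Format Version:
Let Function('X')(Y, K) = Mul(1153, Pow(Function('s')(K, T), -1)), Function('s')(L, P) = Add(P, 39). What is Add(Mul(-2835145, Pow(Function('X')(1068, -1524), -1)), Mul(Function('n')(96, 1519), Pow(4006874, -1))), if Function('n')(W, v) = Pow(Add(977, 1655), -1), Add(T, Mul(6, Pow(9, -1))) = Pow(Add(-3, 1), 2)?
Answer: Rational(-3797262032927513261, 36478933500912) ≈ -1.0409e+5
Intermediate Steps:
T = Rational(10, 3) (T = Add(Rational(-2, 3), Pow(Add(-3, 1), 2)) = Add(Rational(-2, 3), Pow(-2, 2)) = Add(Rational(-2, 3), 4) = Rational(10, 3) ≈ 3.3333)
Function('s')(L, P) = Add(39, P)
Function('n')(W, v) = Rational(1, 2632) (Function('n')(W, v) = Pow(2632, -1) = Rational(1, 2632))
Function('X')(Y, K) = Rational(3459, 127) (Function('X')(Y, K) = Mul(1153, Pow(Add(39, Rational(10, 3)), -1)) = Mul(1153, Pow(Rational(127, 3), -1)) = Mul(1153, Rational(3, 127)) = Rational(3459, 127))
Add(Mul(-2835145, Pow(Function('X')(1068, -1524), -1)), Mul(Function('n')(96, 1519), Pow(4006874, -1))) = Add(Mul(-2835145, Pow(Rational(3459, 127), -1)), Mul(Rational(1, 2632), Pow(4006874, -1))) = Add(Mul(-2835145, Rational(127, 3459)), Mul(Rational(1, 2632), Rational(1, 4006874))) = Add(Rational(-360063415, 3459), Rational(1, 10546092368)) = Rational(-3797262032927513261, 36478933500912)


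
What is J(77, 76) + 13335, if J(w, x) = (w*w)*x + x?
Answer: 464015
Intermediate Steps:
J(w, x) = x + x*w**2 (J(w, x) = w**2*x + x = x*w**2 + x = x + x*w**2)
J(77, 76) + 13335 = 76*(1 + 77**2) + 13335 = 76*(1 + 5929) + 13335 = 76*5930 + 13335 = 450680 + 13335 = 464015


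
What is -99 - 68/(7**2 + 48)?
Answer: -9671/97 ≈ -99.701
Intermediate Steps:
-99 - 68/(7**2 + 48) = -99 - 68/(49 + 48) = -99 - 68/97 = -9671/97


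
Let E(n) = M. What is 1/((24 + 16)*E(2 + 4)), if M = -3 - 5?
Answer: -1/320 ≈ -0.0031250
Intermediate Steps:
M = -8
E(n) = -8
1/((24 + 16)*E(2 + 4)) = 1/((24 + 16)*(-8)) = 1/(40*(-8)) = 1/(-320) = -1/320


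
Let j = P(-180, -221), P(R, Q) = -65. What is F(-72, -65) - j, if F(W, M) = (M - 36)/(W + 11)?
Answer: 4066/61 ≈ 66.656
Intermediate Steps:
F(W, M) = (-36 + M)/(11 + W)
j = -65
F(-72, -65) - j = (-36 - 65)/(11 - 72) - 1*(-65) = -101/(-61) + 65 = -1/61*(-101) + 65 = 101/61 + 65 = 4066/61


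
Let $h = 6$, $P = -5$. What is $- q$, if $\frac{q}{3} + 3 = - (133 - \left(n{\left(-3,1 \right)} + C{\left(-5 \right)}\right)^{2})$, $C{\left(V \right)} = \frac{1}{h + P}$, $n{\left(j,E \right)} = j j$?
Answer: $108$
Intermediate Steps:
$n{\left(j,E \right)} = j^{2}$
$C{\left(V \right)} = 1$ ($C{\left(V \right)} = \frac{1}{6 - 5} = 1^{-1} = 1$)
$q = -108$ ($q = -9 + 3 \left(- (133 - \left(\left(-3\right)^{2} + 1\right)^{2})\right) = -9 + 3 \left(- (133 - \left(9 + 1\right)^{2})\right) = -9 + 3 \left(- (133 - 10^{2})\right) = -9 + 3 \left(- (133 - 100)\right) = -9 + 3 \left(\left(-1\right) 33\right) = -9 + 3 \left(-33\right) = -9 - 99 = -108$)
$- q = \left(-1\right) \left(-108\right) = 108$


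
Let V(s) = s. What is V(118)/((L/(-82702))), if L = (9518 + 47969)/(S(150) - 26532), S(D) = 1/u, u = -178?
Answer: 23044012750346/5116343 ≈ 4.5040e+6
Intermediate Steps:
S(D) = -1/178 (S(D) = 1/(-178) = -1/178)
L = -10232686/4722697 (L = (9518 + 47969)/(-1/178 - 26532) = 57487/(-4722697/178) = 57487*(-178/4722697) = -10232686/4722697 ≈ -2.1667)
V(118)/((L/(-82702))) = 118/((-10232686/4722697/(-82702))) = 118/((-10232686/4722697*(-1/82702))) = 118/(5116343/195288243647) = 118*(195288243647/5116343) = 23044012750346/5116343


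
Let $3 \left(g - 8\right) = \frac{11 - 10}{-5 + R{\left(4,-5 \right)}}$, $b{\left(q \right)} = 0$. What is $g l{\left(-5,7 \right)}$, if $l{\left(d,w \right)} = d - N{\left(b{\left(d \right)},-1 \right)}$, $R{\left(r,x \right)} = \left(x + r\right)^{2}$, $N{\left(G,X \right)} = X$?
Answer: $- \frac{95}{3} \approx -31.667$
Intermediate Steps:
$R{\left(r,x \right)} = \left(r + x\right)^{2}$
$g = \frac{95}{12}$ ($g = 8 + \frac{\left(11 - 10\right) \frac{1}{-5 + \left(4 - 5\right)^{2}}}{3} = 8 + \frac{1 \frac{1}{-5 + \left(-1\right)^{2}}}{3} = 8 + \frac{1 \frac{1}{-5 + 1}}{3} = 8 + \frac{1 \frac{1}{-4}}{3} = 8 + \frac{1 \left(- \frac{1}{4}\right)}{3} = 8 + \frac{1}{3} \left(- \frac{1}{4}\right) = 8 - \frac{1}{12} = \frac{95}{12} \approx 7.9167$)
$l{\left(d,w \right)} = 1 + d$ ($l{\left(d,w \right)} = d - -1 = d + 1 = 1 + d$)
$g l{\left(-5,7 \right)} = \frac{95 \left(1 - 5\right)}{12} = \frac{95}{12} \left(-4\right) = - \frac{95}{3}$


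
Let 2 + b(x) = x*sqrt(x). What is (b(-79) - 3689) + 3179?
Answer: -512 - 79*I*sqrt(79) ≈ -512.0 - 702.17*I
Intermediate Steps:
b(x) = -2 + x**(3/2) (b(x) = -2 + x*sqrt(x) = -2 + x**(3/2))
(b(-79) - 3689) + 3179 = ((-2 + (-79)**(3/2)) - 3689) + 3179 = ((-2 - 79*I*sqrt(79)) - 3689) + 3179 = (-3691 - 79*I*sqrt(79)) + 3179 = -512 - 79*I*sqrt(79)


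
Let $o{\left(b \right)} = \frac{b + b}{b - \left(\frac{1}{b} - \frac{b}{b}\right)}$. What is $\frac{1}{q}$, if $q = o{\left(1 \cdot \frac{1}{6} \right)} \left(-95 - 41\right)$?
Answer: $\frac{29}{272} \approx 0.10662$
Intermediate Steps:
$o{\left(b \right)} = \frac{2 b}{1 + b - \frac{1}{b}}$ ($o{\left(b \right)} = \frac{2 b}{b + \left(1 - \frac{1}{b}\right)} = \frac{2 b}{1 + b - \frac{1}{b}}$)
$q = \frac{272}{29}$ ($q = \frac{2 \left(1 \cdot \frac{1}{6}\right)^{2}}{-1 + 1 \cdot \frac{1}{6} + \left(1 \cdot \frac{1}{6}\right)^{2}} \left(-95 - 41\right) = \frac{2 \left(1 \cdot \frac{1}{6}\right)^{2}}{-1 + 1 \cdot \frac{1}{6} + \left(1 \cdot \frac{1}{6}\right)^{2}} \left(-136\right) = \frac{2}{36 \left(-1 + \frac{1}{6} + \left(\frac{1}{6}\right)^{2}\right)} \left(-136\right) = 2 \cdot \frac{1}{36} \frac{1}{-1 + \frac{1}{6} + \frac{1}{36}} \left(-136\right) = 2 \cdot \frac{1}{36} \frac{1}{- \frac{29}{36}} \left(-136\right) = 2 \cdot \frac{1}{36} \left(- \frac{36}{29}\right) \left(-136\right) = \left(- \frac{2}{29}\right) \left(-136\right) = \frac{272}{29} \approx 9.3793$)
$\frac{1}{q} = \frac{1}{\frac{272}{29}} = \frac{29}{272}$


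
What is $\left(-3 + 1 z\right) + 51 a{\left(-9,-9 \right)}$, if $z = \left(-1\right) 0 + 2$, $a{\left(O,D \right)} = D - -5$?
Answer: $-205$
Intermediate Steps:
$a{\left(O,D \right)} = 5 + D$ ($a{\left(O,D \right)} = D + 5 = 5 + D$)
$z = 2$ ($z = 0 + 2 = 2$)
$\left(-3 + 1 z\right) + 51 a{\left(-9,-9 \right)} = \left(-3 + 1 \cdot 2\right) + 51 \left(5 - 9\right) = \left(-3 + 2\right) + 51 \left(-4\right) = -1 - 204 = -205$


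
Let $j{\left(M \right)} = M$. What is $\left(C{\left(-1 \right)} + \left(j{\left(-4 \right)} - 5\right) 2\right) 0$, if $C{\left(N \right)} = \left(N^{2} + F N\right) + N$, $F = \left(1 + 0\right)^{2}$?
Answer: $0$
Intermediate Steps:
$F = 1$ ($F = 1^{2} = 1$)
$C{\left(N \right)} = N^{2} + 2 N$ ($C{\left(N \right)} = \left(N^{2} + 1 N\right) + N = \left(N^{2} + N\right) + N = \left(N + N^{2}\right) + N = N^{2} + 2 N$)
$\left(C{\left(-1 \right)} + \left(j{\left(-4 \right)} - 5\right) 2\right) 0 = \left(- (2 - 1) + \left(-4 - 5\right) 2\right) 0 = \left(\left(-1\right) 1 - 18\right) 0 = \left(-1 - 18\right) 0 = \left(-19\right) 0 = 0$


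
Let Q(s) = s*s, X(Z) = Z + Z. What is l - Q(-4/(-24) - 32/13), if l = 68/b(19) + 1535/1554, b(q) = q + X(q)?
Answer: -92383315/29939364 ≈ -3.0857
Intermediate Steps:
X(Z) = 2*Z
b(q) = 3*q (b(q) = q + 2*q = 3*q)
Q(s) = s²
l = 21463/9842 (l = 68/((3*19)) + 1535/1554 = 68/57 + 1535*(1/1554) = 68*(1/57) + 1535/1554 = 68/57 + 1535/1554 = 21463/9842 ≈ 2.1808)
l - Q(-4/(-24) - 32/13) = 21463/9842 - (-4/(-24) - 32/13)² = 21463/9842 - (-4*(-1/24) - 32*1/13)² = 21463/9842 - (⅙ - 32/13)² = 21463/9842 - (-179/78)² = 21463/9842 - 1*32041/6084 = 21463/9842 - 32041/6084 = -92383315/29939364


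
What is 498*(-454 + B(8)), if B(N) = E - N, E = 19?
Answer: -220614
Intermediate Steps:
B(N) = 19 - N
498*(-454 + B(8)) = 498*(-454 + (19 - 1*8)) = 498*(-454 + (19 - 8)) = 498*(-454 + 11) = 498*(-443) = -220614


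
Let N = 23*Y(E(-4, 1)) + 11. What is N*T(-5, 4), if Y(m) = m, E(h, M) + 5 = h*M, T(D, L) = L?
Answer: -784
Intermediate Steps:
E(h, M) = -5 + M*h (E(h, M) = -5 + h*M = -5 + M*h)
N = -196 (N = 23*(-5 + 1*(-4)) + 11 = 23*(-5 - 4) + 11 = 23*(-9) + 11 = -207 + 11 = -196)
N*T(-5, 4) = -196*4 = -784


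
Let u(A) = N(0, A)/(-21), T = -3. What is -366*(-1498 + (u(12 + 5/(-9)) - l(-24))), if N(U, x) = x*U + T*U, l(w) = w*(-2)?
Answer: 565836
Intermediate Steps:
l(w) = -2*w
N(U, x) = -3*U + U*x (N(U, x) = x*U - 3*U = U*x - 3*U = -3*U + U*x)
u(A) = 0 (u(A) = (0*(-3 + A))/(-21) = 0*(-1/21) = 0)
-366*(-1498 + (u(12 + 5/(-9)) - l(-24))) = -366*(-1498 + (0 - (-2)*(-24))) = -366*(-1498 + (0 - 1*48)) = -366*(-1498 + (0 - 48)) = -366*(-1498 - 48) = -366*(-1546) = 565836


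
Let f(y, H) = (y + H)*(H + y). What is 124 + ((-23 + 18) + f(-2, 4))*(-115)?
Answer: 239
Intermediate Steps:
f(y, H) = (H + y)² (f(y, H) = (H + y)*(H + y) = (H + y)²)
124 + ((-23 + 18) + f(-2, 4))*(-115) = 124 + ((-23 + 18) + (4 - 2)²)*(-115) = 124 + (-5 + 2²)*(-115) = 124 + (-5 + 4)*(-115) = 124 - 1*(-115) = 124 + 115 = 239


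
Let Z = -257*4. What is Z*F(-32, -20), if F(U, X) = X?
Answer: 20560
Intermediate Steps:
Z = -1028
Z*F(-32, -20) = -1028*(-20) = 20560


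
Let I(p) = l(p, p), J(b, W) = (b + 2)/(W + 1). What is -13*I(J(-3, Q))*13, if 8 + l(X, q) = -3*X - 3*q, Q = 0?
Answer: 338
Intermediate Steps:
J(b, W) = (2 + b)/(1 + W)
l(X, q) = -8 - 3*X - 3*q (l(X, q) = -8 + (-3*X - 3*q) = -8 - 3*X - 3*q)
I(p) = -8 - 6*p (I(p) = -8 - 3*p - 3*p = -8 - 6*p)
-13*I(J(-3, Q))*13 = -13*(-8 - 6*(2 - 3)/(1 + 0))*13 = -13*(-8 - 6*(-1)/1)*13 = -13*(-8 - 6*(-1))*13 = -13*(-8 + 6)*13 = -13*(-2)*13 = 26*13 = 338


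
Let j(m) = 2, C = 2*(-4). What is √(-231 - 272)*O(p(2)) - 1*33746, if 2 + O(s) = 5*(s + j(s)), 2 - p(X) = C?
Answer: -33746 + 58*I*√503 ≈ -33746.0 + 1300.8*I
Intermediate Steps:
C = -8
p(X) = 10 (p(X) = 2 - 1*(-8) = 2 + 8 = 10)
O(s) = 8 + 5*s (O(s) = -2 + 5*(s + 2) = -2 + 5*(2 + s) = -2 + (10 + 5*s) = 8 + 5*s)
√(-231 - 272)*O(p(2)) - 1*33746 = √(-231 - 272)*(8 + 5*10) - 1*33746 = √(-503)*(8 + 50) - 33746 = (I*√503)*58 - 33746 = 58*I*√503 - 33746 = -33746 + 58*I*√503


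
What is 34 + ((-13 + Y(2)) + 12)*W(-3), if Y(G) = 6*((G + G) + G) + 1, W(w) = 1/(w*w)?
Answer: 38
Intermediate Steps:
W(w) = w⁻²
Y(G) = 1 + 18*G (Y(G) = 6*(2*G + G) + 1 = 6*(3*G) + 1 = 18*G + 1 = 1 + 18*G)
34 + ((-13 + Y(2)) + 12)*W(-3) = 34 + ((-13 + (1 + 18*2)) + 12)/(-3)² = 34 + ((-13 + (1 + 36)) + 12)*(⅑) = 34 + ((-13 + 37) + 12)*(⅑) = 34 + (24 + 12)*(⅑) = 34 + 36*(⅑) = 34 + 4 = 38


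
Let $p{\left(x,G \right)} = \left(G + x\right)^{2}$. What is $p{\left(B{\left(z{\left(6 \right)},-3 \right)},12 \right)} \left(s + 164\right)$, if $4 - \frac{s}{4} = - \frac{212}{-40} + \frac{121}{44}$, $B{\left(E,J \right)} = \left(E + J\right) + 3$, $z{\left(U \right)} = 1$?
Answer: $\frac{124891}{5} \approx 24978.0$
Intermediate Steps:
$B{\left(E,J \right)} = 3 + E + J$
$s = - \frac{81}{5}$ ($s = 16 - 4 \left(- \frac{212}{-40} + \frac{121}{44}\right) = 16 - 4 \left(\left(-212\right) \left(- \frac{1}{40}\right) + 121 \cdot \frac{1}{44}\right) = 16 - 4 \left(\frac{53}{10} + \frac{11}{4}\right) = 16 - \frac{161}{5} = - \frac{81}{5} \approx -16.2$)
$p{\left(B{\left(z{\left(6 \right)},-3 \right)},12 \right)} \left(s + 164\right) = \left(12 + \left(3 + 1 - 3\right)\right)^{2} \left(- \frac{81}{5} + 164\right) = \left(12 + 1\right)^{2} \cdot \frac{739}{5} = 13^{2} \cdot \frac{739}{5} = 169 \cdot \frac{739}{5} = \frac{124891}{5}$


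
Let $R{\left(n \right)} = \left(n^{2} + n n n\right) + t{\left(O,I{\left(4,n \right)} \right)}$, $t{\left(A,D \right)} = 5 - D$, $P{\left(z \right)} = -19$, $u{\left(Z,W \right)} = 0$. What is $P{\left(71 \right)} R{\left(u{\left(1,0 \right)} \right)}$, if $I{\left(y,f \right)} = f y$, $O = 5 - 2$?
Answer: $-95$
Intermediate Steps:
$O = 3$ ($O = 5 - 2 = 3$)
$R{\left(n \right)} = 5 + n^{2} + n^{3} - 4 n$ ($R{\left(n \right)} = \left(n^{2} + n n n\right) - \left(-5 + n 4\right) = \left(n^{2} + n^{2} n\right) - \left(-5 + 4 n\right) = \left(n^{2} + n^{3}\right) - \left(-5 + 4 n\right) = 5 + n^{2} + n^{3} - 4 n$)
$P{\left(71 \right)} R{\left(u{\left(1,0 \right)} \right)} = - 19 \left(5 + 0^{2} + 0^{3} - 0\right) = - 19 \left(5 + 0 + 0 + 0\right) = \left(-19\right) 5 = -95$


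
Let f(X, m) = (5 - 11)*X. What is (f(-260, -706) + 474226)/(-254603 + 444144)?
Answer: 475786/189541 ≈ 2.5102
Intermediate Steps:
f(X, m) = -6*X
(f(-260, -706) + 474226)/(-254603 + 444144) = (-6*(-260) + 474226)/(-254603 + 444144) = (1560 + 474226)/189541 = 475786*(1/189541) = 475786/189541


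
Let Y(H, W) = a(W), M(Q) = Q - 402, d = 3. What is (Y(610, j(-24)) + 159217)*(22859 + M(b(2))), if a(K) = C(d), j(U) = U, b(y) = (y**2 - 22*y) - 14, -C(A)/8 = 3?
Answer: 3566400779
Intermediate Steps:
C(A) = -24 (C(A) = -8*3 = -24)
b(y) = -14 + y**2 - 22*y
M(Q) = -402 + Q
a(K) = -24
Y(H, W) = -24
(Y(610, j(-24)) + 159217)*(22859 + M(b(2))) = (-24 + 159217)*(22859 + (-402 + (-14 + 2**2 - 22*2))) = 159193*(22859 + (-402 + (-14 + 4 - 44))) = 159193*(22859 + (-402 - 54)) = 159193*(22859 - 456) = 159193*22403 = 3566400779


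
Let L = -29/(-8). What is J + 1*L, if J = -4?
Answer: -3/8 ≈ -0.37500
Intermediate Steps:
L = 29/8 (L = -29*(-⅛) = 29/8 ≈ 3.6250)
J + 1*L = -4 + 1*(29/8) = -4 + 29/8 = -3/8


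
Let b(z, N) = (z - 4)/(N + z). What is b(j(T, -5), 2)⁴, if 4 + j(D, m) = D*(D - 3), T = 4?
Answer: 16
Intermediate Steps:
j(D, m) = -4 + D*(-3 + D) (j(D, m) = -4 + D*(D - 3) = -4 + D*(-3 + D))
b(z, N) = (-4 + z)/(N + z)
b(j(T, -5), 2)⁴ = ((-4 + (-4 + 4² - 3*4))/(2 + (-4 + 4² - 3*4)))⁴ = ((-4 + (-4 + 16 - 12))/(2 + (-4 + 16 - 12)))⁴ = ((-4 + 0)/(2 + 0))⁴ = (-4/2)⁴ = ((½)*(-4))⁴ = (-2)⁴ = 16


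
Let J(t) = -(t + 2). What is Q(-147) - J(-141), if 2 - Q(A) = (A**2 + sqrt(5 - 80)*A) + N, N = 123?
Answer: -21869 + 735*I*sqrt(3) ≈ -21869.0 + 1273.1*I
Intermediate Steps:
J(t) = -2 - t (J(t) = -(2 + t) = -2 - t)
Q(A) = -121 - A**2 - 5*I*A*sqrt(3) (Q(A) = 2 - ((A**2 + sqrt(5 - 80)*A) + 123) = 2 - ((A**2 + sqrt(-75)*A) + 123) = 2 - ((A**2 + (5*I*sqrt(3))*A) + 123) = 2 - ((A**2 + 5*I*A*sqrt(3)) + 123) = 2 - (123 + A**2 + 5*I*A*sqrt(3)) = 2 + (-123 - A**2 - 5*I*A*sqrt(3)) = -121 - A**2 - 5*I*A*sqrt(3))
Q(-147) - J(-141) = (-121 - 1*(-147)**2 - 5*I*(-147)*sqrt(3)) - (-2 - 1*(-141)) = (-121 - 1*21609 + 735*I*sqrt(3)) - (-2 + 141) = (-121 - 21609 + 735*I*sqrt(3)) - 1*139 = (-21730 + 735*I*sqrt(3)) - 139 = -21869 + 735*I*sqrt(3)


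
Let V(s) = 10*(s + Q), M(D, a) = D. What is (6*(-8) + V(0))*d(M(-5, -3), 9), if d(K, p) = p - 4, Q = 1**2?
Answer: -190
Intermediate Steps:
Q = 1
d(K, p) = -4 + p
V(s) = 10 + 10*s (V(s) = 10*(s + 1) = 10*(1 + s) = 10 + 10*s)
(6*(-8) + V(0))*d(M(-5, -3), 9) = (6*(-8) + (10 + 10*0))*(-4 + 9) = (-48 + (10 + 0))*5 = (-48 + 10)*5 = -38*5 = -190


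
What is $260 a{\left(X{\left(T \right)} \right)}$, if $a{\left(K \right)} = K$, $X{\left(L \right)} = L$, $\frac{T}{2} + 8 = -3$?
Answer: $-5720$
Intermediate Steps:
$T = -22$ ($T = -16 + 2 \left(-3\right) = -16 - 6 = -22$)
$260 a{\left(X{\left(T \right)} \right)} = 260 \left(-22\right) = -5720$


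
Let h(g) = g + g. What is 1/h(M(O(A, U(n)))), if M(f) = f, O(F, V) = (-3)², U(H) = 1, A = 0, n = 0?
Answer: 1/18 ≈ 0.055556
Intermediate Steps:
O(F, V) = 9
h(g) = 2*g
1/h(M(O(A, U(n)))) = 1/(2*9) = 1/18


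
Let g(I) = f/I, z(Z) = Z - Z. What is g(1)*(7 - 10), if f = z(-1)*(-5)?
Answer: 0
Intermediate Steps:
z(Z) = 0
f = 0 (f = 0*(-5) = 0)
g(I) = 0 (g(I) = 0/I = 0)
g(1)*(7 - 10) = 0*(7 - 10) = 0*(-3) = 0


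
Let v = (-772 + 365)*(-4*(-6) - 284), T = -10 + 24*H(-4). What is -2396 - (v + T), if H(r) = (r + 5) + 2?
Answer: -108278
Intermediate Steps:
H(r) = 7 + r (H(r) = (5 + r) + 2 = 7 + r)
T = 62 (T = -10 + 24*(7 - 4) = -10 + 24*3 = -10 + 72 = 62)
v = 105820 (v = -407*(24 - 284) = -407*(-260) = 105820)
-2396 - (v + T) = -2396 - (105820 + 62) = -2396 - 1*105882 = -2396 - 105882 = -108278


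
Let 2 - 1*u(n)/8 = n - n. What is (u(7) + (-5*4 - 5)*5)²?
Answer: 11881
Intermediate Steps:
u(n) = 16 (u(n) = 16 - 8*(n - n) = 16 - 8*0 = 16 + 0 = 16)
(u(7) + (-5*4 - 5)*5)² = (16 + (-5*4 - 5)*5)² = (16 + (-20 - 5)*5)² = (16 - 25*5)² = (16 - 125)² = (-109)² = 11881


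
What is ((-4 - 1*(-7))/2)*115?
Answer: 345/2 ≈ 172.50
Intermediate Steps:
((-4 - 1*(-7))/2)*115 = ((-4 + 7)*(½))*115 = (3*(½))*115 = (3/2)*115 = 345/2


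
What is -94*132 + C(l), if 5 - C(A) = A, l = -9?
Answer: -12394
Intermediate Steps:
C(A) = 5 - A
-94*132 + C(l) = -94*132 + (5 - 1*(-9)) = -12408 + (5 + 9) = -12408 + 14 = -12394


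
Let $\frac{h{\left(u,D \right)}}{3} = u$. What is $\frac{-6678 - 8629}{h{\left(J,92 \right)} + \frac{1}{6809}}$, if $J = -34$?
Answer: $\frac{104225363}{694517} \approx 150.07$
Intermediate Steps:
$h{\left(u,D \right)} = 3 u$
$\frac{-6678 - 8629}{h{\left(J,92 \right)} + \frac{1}{6809}} = \frac{-6678 - 8629}{3 \left(-34\right) + \frac{1}{6809}} = - \frac{15307}{-102 + \frac{1}{6809}} = - \frac{15307}{- \frac{694517}{6809}} = \left(-15307\right) \left(- \frac{6809}{694517}\right) = \frac{104225363}{694517}$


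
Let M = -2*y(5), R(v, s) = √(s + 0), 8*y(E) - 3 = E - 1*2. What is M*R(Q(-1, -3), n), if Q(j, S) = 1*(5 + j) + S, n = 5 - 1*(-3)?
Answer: -3*√2 ≈ -4.2426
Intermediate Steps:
n = 8 (n = 5 + 3 = 8)
Q(j, S) = 5 + S + j (Q(j, S) = (5 + j) + S = 5 + S + j)
y(E) = ⅛ + E/8 (y(E) = 3/8 + (E - 1*2)/8 = 3/8 + (E - 2)/8 = 3/8 + (-2 + E)/8 = 3/8 + (-¼ + E/8) = ⅛ + E/8)
R(v, s) = √s
M = -3/2 (M = -2*(⅛ + (⅛)*5) = -2*(⅛ + 5/8) = -2*¾ = -3/2 ≈ -1.5000)
M*R(Q(-1, -3), n) = -3*√2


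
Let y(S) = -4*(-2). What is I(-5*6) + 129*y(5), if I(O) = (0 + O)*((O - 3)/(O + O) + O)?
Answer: 3831/2 ≈ 1915.5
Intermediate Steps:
I(O) = O*(O + (-3 + O)/(2*O)) (I(O) = O*((-3 + O)/((2*O)) + O) = O*((-3 + O)*(1/(2*O)) + O) = O*((-3 + O)/(2*O) + O) = O*(O + (-3 + O)/(2*O)))
y(S) = 8
I(-5*6) + 129*y(5) = (-3/2 + (-5*6)² + (-5*6)/2) + 129*8 = (-3/2 + (-30)² + (½)*(-30)) + 1032 = (-3/2 + 900 - 15) + 1032 = 1767/2 + 1032 = 3831/2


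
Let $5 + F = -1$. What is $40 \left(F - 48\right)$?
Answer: $-2160$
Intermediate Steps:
$F = -6$ ($F = -5 - 1 = -6$)
$40 \left(F - 48\right) = 40 \left(-6 - 48\right) = 40 \left(-54\right) = -2160$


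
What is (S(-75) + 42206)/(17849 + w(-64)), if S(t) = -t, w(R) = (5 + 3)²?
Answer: 42281/17913 ≈ 2.3604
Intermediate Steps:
w(R) = 64 (w(R) = 8² = 64)
(S(-75) + 42206)/(17849 + w(-64)) = (-1*(-75) + 42206)/(17849 + 64) = (75 + 42206)/17913 = 42281*(1/17913) = 42281/17913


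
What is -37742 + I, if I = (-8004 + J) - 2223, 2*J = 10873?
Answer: -85065/2 ≈ -42533.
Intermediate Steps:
J = 10873/2 (J = (1/2)*10873 = 10873/2 ≈ 5436.5)
I = -9581/2 (I = (-8004 + 10873/2) - 2223 = -5135/2 - 2223 = -9581/2 ≈ -4790.5)
-37742 + I = -37742 - 9581/2 = -85065/2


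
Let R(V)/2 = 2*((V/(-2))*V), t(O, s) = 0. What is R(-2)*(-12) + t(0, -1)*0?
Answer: 96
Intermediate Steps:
R(V) = -2*V**2 (R(V) = 2*(2*((V/(-2))*V)) = 2*(2*((V*(-1/2))*V)) = 2*(2*((-V/2)*V)) = 2*(2*(-V**2/2)) = 2*(-V**2) = -2*V**2)
R(-2)*(-12) + t(0, -1)*0 = -2*(-2)**2*(-12) + 0*0 = -2*4*(-12) + 0 = -8*(-12) + 0 = 96 + 0 = 96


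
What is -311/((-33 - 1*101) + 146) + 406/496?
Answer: -18673/744 ≈ -25.098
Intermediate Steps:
-311/((-33 - 1*101) + 146) + 406/496 = -311/((-33 - 101) + 146) + 406*(1/496) = -311/(-134 + 146) + 203/248 = -311/12 + 203/248 = -18673/744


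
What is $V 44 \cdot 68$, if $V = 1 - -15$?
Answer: $47872$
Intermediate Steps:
$V = 16$ ($V = 1 + 15 = 16$)
$V 44 \cdot 68 = 16 \cdot 44 \cdot 68 = 16 \cdot 2992 = 47872$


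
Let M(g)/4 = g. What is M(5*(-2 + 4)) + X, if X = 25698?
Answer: 25738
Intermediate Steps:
M(g) = 4*g
M(5*(-2 + 4)) + X = 4*(5*(-2 + 4)) + 25698 = 4*(5*2) + 25698 = 4*10 + 25698 = 40 + 25698 = 25738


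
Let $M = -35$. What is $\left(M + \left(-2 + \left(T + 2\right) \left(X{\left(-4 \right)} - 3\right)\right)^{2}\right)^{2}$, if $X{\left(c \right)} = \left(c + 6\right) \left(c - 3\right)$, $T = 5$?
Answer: $213335236$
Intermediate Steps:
$X{\left(c \right)} = \left(-3 + c\right) \left(6 + c\right)$ ($X{\left(c \right)} = \left(6 + c\right) \left(-3 + c\right) = \left(-3 + c\right) \left(6 + c\right)$)
$\left(M + \left(-2 + \left(T + 2\right) \left(X{\left(-4 \right)} - 3\right)\right)^{2}\right)^{2} = \left(-35 + \left(-2 + \left(5 + 2\right) \left(\left(-18 + \left(-4\right)^{2} + 3 \left(-4\right)\right) - 3\right)\right)^{2}\right)^{2} = \left(-35 + \left(-2 + 7 \left(\left(-18 + 16 - 12\right) - 3\right)\right)^{2}\right)^{2} = \left(-35 + \left(-2 + 7 \left(-14 - 3\right)\right)^{2}\right)^{2} = \left(-35 + \left(-2 + 7 \left(-17\right)\right)^{2}\right)^{2} = \left(-35 + \left(-2 - 119\right)^{2}\right)^{2} = \left(-35 + \left(-121\right)^{2}\right)^{2} = \left(-35 + 14641\right)^{2} = 14606^{2} = 213335236$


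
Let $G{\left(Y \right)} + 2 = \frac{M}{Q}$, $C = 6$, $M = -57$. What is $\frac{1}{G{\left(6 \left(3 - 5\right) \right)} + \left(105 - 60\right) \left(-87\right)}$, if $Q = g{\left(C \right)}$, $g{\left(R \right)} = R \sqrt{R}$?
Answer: $- \frac{94008}{368228975} + \frac{38 \sqrt{6}}{368228975} \approx -0.00025505$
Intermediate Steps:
$g{\left(R \right)} = R^{\frac{3}{2}}$
$Q = 6 \sqrt{6}$ ($Q = 6^{\frac{3}{2}} = 6 \sqrt{6} \approx 14.697$)
$G{\left(Y \right)} = -2 - \frac{19 \sqrt{6}}{12}$ ($G{\left(Y \right)} = -2 - \frac{57}{6 \sqrt{6}} = -2 - 57 \frac{\sqrt{6}}{36} = -2 - \frac{19 \sqrt{6}}{12}$)
$\frac{1}{G{\left(6 \left(3 - 5\right) \right)} + \left(105 - 60\right) \left(-87\right)} = \frac{1}{\left(-2 - \frac{19 \sqrt{6}}{12}\right) + \left(105 - 60\right) \left(-87\right)} = \frac{1}{\left(-2 - \frac{19 \sqrt{6}}{12}\right) + 45 \left(-87\right)} = \frac{1}{\left(-2 - \frac{19 \sqrt{6}}{12}\right) - 3915} = \frac{1}{-3917 - \frac{19 \sqrt{6}}{12}}$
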